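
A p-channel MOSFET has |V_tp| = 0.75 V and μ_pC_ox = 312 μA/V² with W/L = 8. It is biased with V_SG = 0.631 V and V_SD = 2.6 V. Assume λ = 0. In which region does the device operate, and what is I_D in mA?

Cutoff; I_D = 0 mA

V_SG = 0.631 V < |V_tp| = 0.75 V, so the transistor is in cutoff.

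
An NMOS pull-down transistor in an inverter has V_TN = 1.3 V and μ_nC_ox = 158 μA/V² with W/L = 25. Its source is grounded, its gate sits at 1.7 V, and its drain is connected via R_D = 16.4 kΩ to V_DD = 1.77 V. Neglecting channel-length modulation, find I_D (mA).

I_D = 0.104 mA

V_GS = V_G = 1.7 V, so V_ov = 1.7 − 1.3 = 0.4 V.
k_n = μ_nC_ox · (W/L) = 3.95 mA/V².
Assume saturation: I_D = ½ k_n V_ov² = 0.5 × 3.95 × 0.4² = 0.316 mA, giving V_DS = V_DD − I_D R_D = 1.77 − 0.316 × 16.4 = -3.41 V.
But -3.41 V < V_ov = 0.4 V, so the device is actually in triode.
In triode I_D = k_n[V_ov V_DS − ½ V_DS²] and I_D = (V_DD − V_DS)/R_D. Equating: 32.4 V_DS² − 26.91 V_DS + 1.77 = 0, giving V_DS = 0.072 V (the root below V_ov).
I_D = (1.77 − 0.072) / 16.4 = 0.104 mA.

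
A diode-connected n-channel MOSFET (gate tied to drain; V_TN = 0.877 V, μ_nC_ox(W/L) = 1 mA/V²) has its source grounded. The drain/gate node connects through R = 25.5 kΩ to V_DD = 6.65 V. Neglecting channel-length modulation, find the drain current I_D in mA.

I_D = 0.201 mA

With gate tied to drain, V_GS = V_DS ≥ V_GS − V_TN, so the device is in saturation.
KCL at the drain: ½ k_n (V_GS − V_TN)² = (V_DD − V_GS)/R.
Let x = V_GS − 0.877. Then 12.8 x² + x − 5.773 = 0, giving x = 0.635 V (positive root), so V_GS = 1.51 V.
I_D = (V_DD − V_GS)/R = (6.65 − 1.51) / 25.5 = 0.201 mA.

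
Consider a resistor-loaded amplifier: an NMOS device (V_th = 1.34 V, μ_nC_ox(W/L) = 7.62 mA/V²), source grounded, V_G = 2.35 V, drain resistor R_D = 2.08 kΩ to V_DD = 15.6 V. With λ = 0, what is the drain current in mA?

V_GS = V_G = 2.35 V, so V_ov = 2.35 − 1.34 = 1.01 V.
Assume saturation: I_D = ½ k_n V_ov² = 0.5 × 7.62 × 1.01² = 3.89 mA, giving V_DS = V_DD − I_D R_D = 15.6 − 3.89 × 2.08 = 7.52 V.
V_DS = 7.52 V ≥ V_ov = 1.01 V, confirming saturation.

I_D = 3.89 mA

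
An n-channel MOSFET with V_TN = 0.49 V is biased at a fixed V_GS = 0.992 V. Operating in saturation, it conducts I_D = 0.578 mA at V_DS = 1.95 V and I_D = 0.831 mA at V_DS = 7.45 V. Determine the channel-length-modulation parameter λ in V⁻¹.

With V_GS fixed, I_D ∝ (1 + λ V_DS) in saturation, so I_D2/I_D1 = (1 + λ V_DS2)/(1 + λ V_DS1).
0.831/0.578 = 1.438 = (1 + 7.45 λ)/(1 + 1.95 λ).
Solving: λ (I_D1 V_DS2 − I_D2 V_DS1) = I_D2 − I_D1, so λ = (0.831 − 0.578) / (0.578 × 7.45 − 0.831 × 1.95) = 0.253 / 2.69 = 0.0942 V⁻¹.

λ = 0.0942 V⁻¹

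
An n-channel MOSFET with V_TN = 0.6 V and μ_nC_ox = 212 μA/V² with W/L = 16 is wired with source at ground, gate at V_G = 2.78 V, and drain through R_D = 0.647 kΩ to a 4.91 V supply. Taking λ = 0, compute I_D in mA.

I_D = 5.95 mA

V_GS = V_G = 2.78 V, so V_ov = 2.78 − 0.6 = 2.18 V.
k_n = μ_nC_ox · (W/L) = 3.392 mA/V².
Assume saturation: I_D = ½ k_n V_ov² = 0.5 × 3.392 × 2.18² = 8.06 mA, giving V_DS = V_DD − I_D R_D = 4.91 − 8.06 × 0.647 = -0.305 V.
But -0.305 V < V_ov = 2.18 V, so the device is actually in triode.
In triode I_D = k_n[V_ov V_DS − ½ V_DS²] and I_D = (V_DD − V_DS)/R_D. Equating: 1.1 V_DS² − 5.784 V_DS + 4.91 = 0, giving V_DS = 1.06 V (the root below V_ov).
I_D = (4.91 − 1.06) / 0.647 = 5.95 mA.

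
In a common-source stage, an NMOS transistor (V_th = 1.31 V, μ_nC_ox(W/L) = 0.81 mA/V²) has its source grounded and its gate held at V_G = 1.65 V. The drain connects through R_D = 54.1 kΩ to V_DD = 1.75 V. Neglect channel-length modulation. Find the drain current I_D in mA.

I_D = 0.0298 mA

V_GS = V_G = 1.65 V, so V_ov = 1.65 − 1.31 = 0.34 V.
Assume saturation: I_D = ½ k_n V_ov² = 0.5 × 0.81 × 0.34² = 0.0468 mA, giving V_DS = V_DD − I_D R_D = 1.75 − 0.0468 × 54.1 = -0.783 V.
But -0.783 V < V_ov = 0.34 V, so the device is actually in triode.
In triode I_D = k_n[V_ov V_DS − ½ V_DS²] and I_D = (V_DD − V_DS)/R_D. Equating: 21.9 V_DS² − 15.9 V_DS + 1.75 = 0, giving V_DS = 0.135 V (the root below V_ov).
I_D = (1.75 − 0.135) / 54.1 = 0.0298 mA.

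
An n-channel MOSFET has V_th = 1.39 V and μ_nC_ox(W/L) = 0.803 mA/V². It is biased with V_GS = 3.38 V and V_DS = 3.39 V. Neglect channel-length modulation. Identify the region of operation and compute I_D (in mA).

V_ov = V_GS − V_th = 3.38 − 1.39 = 1.99 V.
Since V_DS = 3.39 V ≥ V_ov = 1.99 V, the device is in saturation.
I_D = ½ k_n V_ov² = 0.5 × 0.803 × 1.99² = 1.59 mA.

Saturation; I_D = 1.59 mA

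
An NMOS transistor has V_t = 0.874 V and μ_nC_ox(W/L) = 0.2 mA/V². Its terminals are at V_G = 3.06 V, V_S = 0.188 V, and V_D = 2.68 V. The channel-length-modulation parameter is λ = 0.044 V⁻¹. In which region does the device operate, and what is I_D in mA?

Saturation; I_D = 0.443 mA

V_GS = V_G − V_S = 3.06 − 0.188 = 2.87 V; V_DS = V_D − V_S = 2.68 − 0.188 = 2.49 V.
V_ov = V_GS − V_t = 2.87 − 0.874 = 2 V.
Since V_DS = 2.49 V ≥ V_ov = 2 V, the device is in saturation.
I_D = ½ k_n V_ov² (1 + λ V_DS) = 0.5 × 0.2 × 2² × (1 + 0.044 × 2.49) = 0.443 mA.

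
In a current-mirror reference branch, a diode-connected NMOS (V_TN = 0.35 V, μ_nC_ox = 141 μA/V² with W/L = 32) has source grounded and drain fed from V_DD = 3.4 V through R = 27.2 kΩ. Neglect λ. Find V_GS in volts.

V_GS = 0.565 V

With gate tied to drain, V_GS = V_DS ≥ V_GS − V_TN, so the device is in saturation.
k_n = μ_nC_ox · (W/L) = 4.512 mA/V².
KCL at the drain: ½ k_n (V_GS − V_TN)² = (V_DD − V_GS)/R.
Let x = V_GS − 0.35. Then 61.4 x² + x − 3.05 = 0, giving x = 0.215 V (positive root), so V_GS = 0.565 V.
I_D = (V_DD − V_GS)/R = (3.4 − 0.565) / 27.2 = 0.104 mA.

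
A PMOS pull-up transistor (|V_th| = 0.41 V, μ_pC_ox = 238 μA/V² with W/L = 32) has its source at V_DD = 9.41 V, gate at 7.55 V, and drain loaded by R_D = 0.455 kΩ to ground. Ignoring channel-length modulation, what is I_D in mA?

V_SG = V_DD − V_G = 9.41 − 7.55 = 1.86 V, so V_ov = 1.86 − 0.41 = 1.45 V.
k_p = μ_pC_ox · (W/L) = 7.616 mA/V².
Assume saturation: I_D = ½ k_p V_ov² = 0.5 × 7.616 × 1.45² = 8.01 mA, giving V_SD = V_DD − I_D R_D = 9.41 − 8.01 × 0.455 = 5.77 V.
V_SD = 5.77 V ≥ V_ov = 1.45 V, confirming saturation.

I_D = 8.01 mA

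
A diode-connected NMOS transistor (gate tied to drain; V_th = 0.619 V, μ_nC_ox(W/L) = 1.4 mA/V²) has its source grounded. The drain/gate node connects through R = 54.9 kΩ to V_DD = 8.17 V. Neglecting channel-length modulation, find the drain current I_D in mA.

With gate tied to drain, V_GS = V_DS ≥ V_GS − V_th, so the device is in saturation.
KCL at the drain: ½ k_n (V_GS − V_th)² = (V_DD − V_GS)/R.
Let x = V_GS − 0.619. Then 38.4 x² + x − 7.551 = 0, giving x = 0.43 V (positive root), so V_GS = 1.05 V.
I_D = (V_DD − V_GS)/R = (8.17 − 1.05) / 54.9 = 0.13 mA.

I_D = 0.130 mA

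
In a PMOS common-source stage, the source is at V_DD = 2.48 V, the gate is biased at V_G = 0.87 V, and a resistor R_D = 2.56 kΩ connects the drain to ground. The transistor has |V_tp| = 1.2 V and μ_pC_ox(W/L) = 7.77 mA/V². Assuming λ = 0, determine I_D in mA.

V_SG = V_DD − V_G = 2.48 − 0.87 = 1.61 V, so V_ov = 1.61 − 1.2 = 0.41 V.
Assume saturation: I_D = ½ k_p V_ov² = 0.5 × 7.77 × 0.41² = 0.653 mA, giving V_SD = V_DD − I_D R_D = 2.48 − 0.653 × 2.56 = 0.808 V.
V_SD = 0.808 V ≥ V_ov = 0.41 V, confirming saturation.

I_D = 0.653 mA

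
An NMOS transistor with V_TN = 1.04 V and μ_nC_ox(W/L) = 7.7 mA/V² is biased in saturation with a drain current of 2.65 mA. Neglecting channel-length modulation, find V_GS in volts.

V_GS = 1.87 V

In saturation I_D = ½ k_n (V_GS − V_TN)², so V_GS − V_TN = √(2 I_D / k_n) = √(2 × 2.65 / 7.7) = 0.83 V.
V_GS = 1.04 + 0.83 = 1.87 V.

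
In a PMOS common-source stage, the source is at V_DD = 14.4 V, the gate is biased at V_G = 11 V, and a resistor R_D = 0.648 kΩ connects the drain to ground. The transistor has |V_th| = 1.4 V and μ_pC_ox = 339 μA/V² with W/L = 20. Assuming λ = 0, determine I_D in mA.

V_SG = V_DD − V_G = 14.4 − 11 = 3.4 V, so V_ov = 3.4 − 1.4 = 2 V.
k_p = μ_pC_ox · (W/L) = 6.78 mA/V².
Assume saturation: I_D = ½ k_p V_ov² = 0.5 × 6.78 × 2² = 13.6 mA, giving V_SD = V_DD − I_D R_D = 14.4 − 13.6 × 0.648 = 5.61 V.
V_SD = 5.61 V ≥ V_ov = 2 V, confirming saturation.

I_D = 13.6 mA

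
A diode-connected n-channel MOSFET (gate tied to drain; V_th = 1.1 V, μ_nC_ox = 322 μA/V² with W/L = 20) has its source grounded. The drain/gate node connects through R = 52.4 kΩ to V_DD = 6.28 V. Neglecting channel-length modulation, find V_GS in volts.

V_GS = 1.27 V

With gate tied to drain, V_GS = V_DS ≥ V_GS − V_th, so the device is in saturation.
k_n = μ_nC_ox · (W/L) = 6.44 mA/V².
KCL at the drain: ½ k_n (V_GS − V_th)² = (V_DD − V_GS)/R.
Let x = V_GS − 1.1. Then 169 x² + x − 5.18 = 0, giving x = 0.172 V (positive root), so V_GS = 1.27 V.
I_D = (V_DD − V_GS)/R = (6.28 − 1.27) / 52.4 = 0.0956 mA.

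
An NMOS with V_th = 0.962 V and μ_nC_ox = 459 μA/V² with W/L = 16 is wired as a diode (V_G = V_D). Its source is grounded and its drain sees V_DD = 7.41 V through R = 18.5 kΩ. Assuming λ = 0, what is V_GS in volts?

V_GS = 1.26 V

With gate tied to drain, V_GS = V_DS ≥ V_GS − V_th, so the device is in saturation.
k_n = μ_nC_ox · (W/L) = 7.344 mA/V².
KCL at the drain: ½ k_n (V_GS − V_th)² = (V_DD − V_GS)/R.
Let x = V_GS − 0.962. Then 67.9 x² + x − 6.448 = 0, giving x = 0.301 V (positive root), so V_GS = 1.26 V.
I_D = (V_DD − V_GS)/R = (7.41 − 1.26) / 18.5 = 0.332 mA.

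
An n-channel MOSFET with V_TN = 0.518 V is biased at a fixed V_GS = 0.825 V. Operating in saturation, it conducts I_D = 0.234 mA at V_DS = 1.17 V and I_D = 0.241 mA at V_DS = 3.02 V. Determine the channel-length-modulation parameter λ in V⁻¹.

λ = 0.0165 V⁻¹

With V_GS fixed, I_D ∝ (1 + λ V_DS) in saturation, so I_D2/I_D1 = (1 + λ V_DS2)/(1 + λ V_DS1).
0.241/0.234 = 1.03 = (1 + 3.02 λ)/(1 + 1.17 λ).
Solving: λ (I_D1 V_DS2 − I_D2 V_DS1) = I_D2 − I_D1, so λ = (0.241 − 0.234) / (0.234 × 3.02 − 0.241 × 1.17) = 0.007 / 0.425 = 0.0165 V⁻¹.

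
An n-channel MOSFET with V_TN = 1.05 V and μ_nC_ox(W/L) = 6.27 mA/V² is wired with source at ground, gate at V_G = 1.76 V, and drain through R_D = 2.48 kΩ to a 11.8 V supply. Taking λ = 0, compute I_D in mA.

I_D = 1.58 mA

V_GS = V_G = 1.76 V, so V_ov = 1.76 − 1.05 = 0.71 V.
Assume saturation: I_D = ½ k_n V_ov² = 0.5 × 6.27 × 0.71² = 1.58 mA, giving V_DS = V_DD − I_D R_D = 11.8 − 1.58 × 2.48 = 7.88 V.
V_DS = 7.88 V ≥ V_ov = 0.71 V, confirming saturation.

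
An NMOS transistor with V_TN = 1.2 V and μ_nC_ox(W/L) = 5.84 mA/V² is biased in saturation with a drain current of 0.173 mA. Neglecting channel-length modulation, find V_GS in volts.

In saturation I_D = ½ k_n (V_GS − V_TN)², so V_GS − V_TN = √(2 I_D / k_n) = √(2 × 0.173 / 5.84) = 0.243 V.
V_GS = 1.2 + 0.243 = 1.44 V.

V_GS = 1.44 V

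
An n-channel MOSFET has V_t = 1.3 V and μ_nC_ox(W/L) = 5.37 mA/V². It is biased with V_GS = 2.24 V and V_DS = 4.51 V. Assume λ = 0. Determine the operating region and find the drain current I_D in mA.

V_ov = V_GS − V_t = 2.24 − 1.3 = 0.94 V.
Since V_DS = 4.51 V ≥ V_ov = 0.94 V, the device is in saturation.
I_D = ½ k_n V_ov² = 0.5 × 5.37 × 0.94² = 2.37 mA.

Saturation; I_D = 2.37 mA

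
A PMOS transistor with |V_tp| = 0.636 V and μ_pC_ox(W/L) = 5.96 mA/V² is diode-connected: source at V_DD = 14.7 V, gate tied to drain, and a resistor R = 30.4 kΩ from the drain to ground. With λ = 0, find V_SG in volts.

With gate tied to drain, V_SG = V_SD ≥ V_SG − |V_tp|, so the device is in saturation.
KCL at the drain: ½ k_p (V_SG − |V_tp|)² = (V_DD − V_SG)/R.
Let x = V_SG − 0.636. Then 90.6 x² + x − 14.06 = 0, giving x = 0.389 V (positive root), so V_SG = 1.02 V.
I_D = (V_DD − V_SG)/R = (14.7 − 1.02) / 30.4 = 0.45 mA.

V_SG = 1.02 V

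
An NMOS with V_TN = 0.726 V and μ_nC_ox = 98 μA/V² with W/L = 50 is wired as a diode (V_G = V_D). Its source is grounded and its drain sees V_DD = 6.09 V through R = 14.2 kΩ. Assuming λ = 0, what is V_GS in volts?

With gate tied to drain, V_GS = V_DS ≥ V_GS − V_TN, so the device is in saturation.
k_n = μ_nC_ox · (W/L) = 4.9 mA/V².
KCL at the drain: ½ k_n (V_GS − V_TN)² = (V_DD − V_GS)/R.
Let x = V_GS − 0.726. Then 34.8 x² + x − 5.364 = 0, giving x = 0.379 V (positive root), so V_GS = 1.1 V.
I_D = (V_DD − V_GS)/R = (6.09 − 1.1) / 14.2 = 0.351 mA.

V_GS = 1.10 V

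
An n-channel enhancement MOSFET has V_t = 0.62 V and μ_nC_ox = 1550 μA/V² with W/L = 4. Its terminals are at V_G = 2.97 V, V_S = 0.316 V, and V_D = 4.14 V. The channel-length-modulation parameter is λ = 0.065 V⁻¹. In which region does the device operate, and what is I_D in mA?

V_GS = V_G − V_S = 2.97 − 0.316 = 2.65 V; V_DS = V_D − V_S = 4.14 − 0.316 = 3.82 V.
k_n = μ_nC_ox · (W/L) = 6.2 mA/V².
V_ov = V_GS − V_t = 2.65 − 0.62 = 2.03 V.
Since V_DS = 3.82 V ≥ V_ov = 2.03 V, the device is in saturation.
I_D = ½ k_n V_ov² (1 + λ V_DS) = 0.5 × 6.2 × 2.03² × (1 + 0.065 × 3.82) = 16 mA.

Saturation; I_D = 16.0 mA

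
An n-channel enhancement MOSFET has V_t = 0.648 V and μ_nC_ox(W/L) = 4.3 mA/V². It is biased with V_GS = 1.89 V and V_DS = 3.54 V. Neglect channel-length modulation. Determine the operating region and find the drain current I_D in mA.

Saturation; I_D = 3.32 mA

V_ov = V_GS − V_t = 1.89 − 0.648 = 1.24 V.
Since V_DS = 3.54 V ≥ V_ov = 1.24 V, the device is in saturation.
I_D = ½ k_n V_ov² = 0.5 × 4.3 × 1.24² = 3.32 mA.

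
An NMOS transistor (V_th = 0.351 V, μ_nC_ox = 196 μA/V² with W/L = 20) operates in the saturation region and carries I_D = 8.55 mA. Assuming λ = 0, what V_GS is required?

k_n = μ_nC_ox · (W/L) = 3.92 mA/V².
In saturation I_D = ½ k_n (V_GS − V_th)², so V_GS − V_th = √(2 I_D / k_n) = √(2 × 8.55 / 3.92) = 2.09 V.
V_GS = 0.351 + 2.09 = 2.44 V.

V_GS = 2.44 V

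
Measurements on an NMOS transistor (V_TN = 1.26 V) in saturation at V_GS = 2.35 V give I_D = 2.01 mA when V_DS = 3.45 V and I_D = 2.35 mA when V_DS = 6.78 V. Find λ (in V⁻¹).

λ = 0.0616 V⁻¹

With V_GS fixed, I_D ∝ (1 + λ V_DS) in saturation, so I_D2/I_D1 = (1 + λ V_DS2)/(1 + λ V_DS1).
2.35/2.01 = 1.169 = (1 + 6.78 λ)/(1 + 3.45 λ).
Solving: λ (I_D1 V_DS2 − I_D2 V_DS1) = I_D2 − I_D1, so λ = (2.35 − 2.01) / (2.01 × 6.78 − 2.35 × 3.45) = 0.34 / 5.52 = 0.0616 V⁻¹.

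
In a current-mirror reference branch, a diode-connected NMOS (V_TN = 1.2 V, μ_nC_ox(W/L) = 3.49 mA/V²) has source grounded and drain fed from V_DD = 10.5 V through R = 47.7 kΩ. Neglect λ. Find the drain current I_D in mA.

With gate tied to drain, V_GS = V_DS ≥ V_GS − V_TN, so the device is in saturation.
KCL at the drain: ½ k_n (V_GS − V_TN)² = (V_DD − V_GS)/R.
Let x = V_GS − 1.2. Then 83.2 x² + x − 9.3 = 0, giving x = 0.328 V (positive root), so V_GS = 1.53 V.
I_D = (V_DD − V_GS)/R = (10.5 − 1.53) / 47.7 = 0.188 mA.

I_D = 0.188 mA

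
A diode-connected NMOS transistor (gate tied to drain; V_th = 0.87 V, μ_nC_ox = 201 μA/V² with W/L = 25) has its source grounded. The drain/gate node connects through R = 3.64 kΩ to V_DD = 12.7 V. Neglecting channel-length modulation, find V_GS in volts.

V_GS = 1.95 V

With gate tied to drain, V_GS = V_DS ≥ V_GS − V_th, so the device is in saturation.
k_n = μ_nC_ox · (W/L) = 5.025 mA/V².
KCL at the drain: ½ k_n (V_GS − V_th)² = (V_DD − V_GS)/R.
Let x = V_GS − 0.87. Then 9.15 x² + x − 11.83 = 0, giving x = 1.08 V (positive root), so V_GS = 1.95 V.
I_D = (V_DD − V_GS)/R = (12.7 − 1.95) / 3.64 = 2.95 mA.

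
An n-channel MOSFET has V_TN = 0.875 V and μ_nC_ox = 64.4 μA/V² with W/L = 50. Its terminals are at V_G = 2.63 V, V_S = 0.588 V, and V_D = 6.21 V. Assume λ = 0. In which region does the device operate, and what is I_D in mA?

Saturation; I_D = 2.19 mA

V_GS = V_G − V_S = 2.63 − 0.588 = 2.04 V; V_DS = V_D − V_S = 6.21 − 0.588 = 5.62 V.
k_n = μ_nC_ox · (W/L) = 3.22 mA/V².
V_ov = V_GS − V_TN = 2.04 − 0.875 = 1.17 V.
Since V_DS = 5.62 V ≥ V_ov = 1.17 V, the device is in saturation.
I_D = ½ k_n V_ov² = 0.5 × 3.22 × 1.17² = 2.19 mA.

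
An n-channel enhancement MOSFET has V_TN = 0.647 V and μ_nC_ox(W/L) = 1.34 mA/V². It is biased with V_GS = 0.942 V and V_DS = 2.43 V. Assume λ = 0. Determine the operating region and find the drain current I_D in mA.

V_ov = V_GS − V_TN = 0.942 − 0.647 = 0.295 V.
Since V_DS = 2.43 V ≥ V_ov = 0.295 V, the device is in saturation.
I_D = ½ k_n V_ov² = 0.5 × 1.34 × 0.295² = 0.0583 mA.

Saturation; I_D = 0.0583 mA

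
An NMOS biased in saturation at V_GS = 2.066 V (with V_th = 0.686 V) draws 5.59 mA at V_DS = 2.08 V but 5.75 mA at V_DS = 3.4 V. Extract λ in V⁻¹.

With V_GS fixed, I_D ∝ (1 + λ V_DS) in saturation, so I_D2/I_D1 = (1 + λ V_DS2)/(1 + λ V_DS1).
5.75/5.59 = 1.029 = (1 + 3.4 λ)/(1 + 2.08 λ).
Solving: λ (I_D1 V_DS2 − I_D2 V_DS1) = I_D2 − I_D1, so λ = (5.75 − 5.59) / (5.59 × 3.4 − 5.75 × 2.08) = 0.16 / 7.05 = 0.0227 V⁻¹.

λ = 0.0227 V⁻¹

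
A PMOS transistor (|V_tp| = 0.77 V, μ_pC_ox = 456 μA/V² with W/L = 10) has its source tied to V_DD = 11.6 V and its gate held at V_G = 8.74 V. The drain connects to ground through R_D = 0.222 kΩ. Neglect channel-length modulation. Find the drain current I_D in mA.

V_SG = V_DD − V_G = 11.6 − 8.74 = 2.86 V, so V_ov = 2.86 − 0.77 = 2.09 V.
k_p = μ_pC_ox · (W/L) = 4.56 mA/V².
Assume saturation: I_D = ½ k_p V_ov² = 0.5 × 4.56 × 2.09² = 9.96 mA, giving V_SD = V_DD − I_D R_D = 11.6 − 9.96 × 0.222 = 9.39 V.
V_SD = 9.39 V ≥ V_ov = 2.09 V, confirming saturation.

I_D = 9.96 mA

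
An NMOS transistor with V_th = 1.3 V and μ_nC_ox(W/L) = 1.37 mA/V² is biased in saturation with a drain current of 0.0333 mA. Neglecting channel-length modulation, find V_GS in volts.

V_GS = 1.52 V

In saturation I_D = ½ k_n (V_GS − V_th)², so V_GS − V_th = √(2 I_D / k_n) = √(2 × 0.0333 / 1.37) = 0.22 V.
V_GS = 1.3 + 0.22 = 1.52 V.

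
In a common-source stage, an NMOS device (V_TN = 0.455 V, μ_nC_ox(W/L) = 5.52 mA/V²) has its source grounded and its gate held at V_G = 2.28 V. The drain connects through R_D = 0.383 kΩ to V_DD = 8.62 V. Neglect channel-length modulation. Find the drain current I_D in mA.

I_D = 9.19 mA

V_GS = V_G = 2.28 V, so V_ov = 2.28 − 0.455 = 1.82 V.
Assume saturation: I_D = ½ k_n V_ov² = 0.5 × 5.52 × 1.82² = 9.19 mA, giving V_DS = V_DD − I_D R_D = 8.62 − 9.19 × 0.383 = 5.1 V.
V_DS = 5.1 V ≥ V_ov = 1.82 V, confirming saturation.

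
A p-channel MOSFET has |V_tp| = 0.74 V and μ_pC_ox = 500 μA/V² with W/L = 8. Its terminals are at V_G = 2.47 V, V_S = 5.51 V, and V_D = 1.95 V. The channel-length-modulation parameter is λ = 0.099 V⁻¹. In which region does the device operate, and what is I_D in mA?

Saturation; I_D = 14.3 mA

V_SG = V_S − V_G = 5.51 − 2.47 = 3.04 V; V_SD = V_S − V_D = 5.51 − 1.95 = 3.56 V.
k_p = μ_pC_ox · (W/L) = 4 mA/V².
V_ov = V_SG − |V_tp| = 3.04 − 0.74 = 2.3 V.
Since V_SD = 3.56 V ≥ V_ov = 2.3 V, the device is in saturation.
I_D = ½ k_p V_ov² (1 + λ V_SD) = 0.5 × 4 × 2.3² × (1 + 0.099 × 3.56) = 14.3 mA.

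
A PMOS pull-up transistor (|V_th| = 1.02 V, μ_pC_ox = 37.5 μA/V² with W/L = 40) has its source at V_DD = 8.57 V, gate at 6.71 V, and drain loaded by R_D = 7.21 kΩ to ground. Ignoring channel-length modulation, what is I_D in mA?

V_SG = V_DD − V_G = 8.57 − 6.71 = 1.86 V, so V_ov = 1.86 − 1.02 = 0.84 V.
k_p = μ_pC_ox · (W/L) = 1.5 mA/V².
Assume saturation: I_D = ½ k_p V_ov² = 0.5 × 1.5 × 0.84² = 0.529 mA, giving V_SD = V_DD − I_D R_D = 8.57 − 0.529 × 7.21 = 4.75 V.
V_SD = 4.75 V ≥ V_ov = 0.84 V, confirming saturation.

I_D = 0.529 mA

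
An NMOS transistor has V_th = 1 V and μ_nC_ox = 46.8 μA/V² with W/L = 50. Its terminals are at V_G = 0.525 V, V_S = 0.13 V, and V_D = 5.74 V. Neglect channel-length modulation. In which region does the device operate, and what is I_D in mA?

V_GS = V_G − V_S = 0.525 − 0.13 = 0.395 V; V_DS = V_D − V_S = 5.74 − 0.13 = 5.61 V.
V_GS = 0.395 V < V_th = 1 V, so the transistor is in cutoff.

Cutoff; I_D = 0 mA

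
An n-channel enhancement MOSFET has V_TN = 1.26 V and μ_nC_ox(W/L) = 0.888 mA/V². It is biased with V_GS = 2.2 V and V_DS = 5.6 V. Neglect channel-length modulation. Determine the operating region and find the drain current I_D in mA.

V_ov = V_GS − V_TN = 2.2 − 1.26 = 0.94 V.
Since V_DS = 5.6 V ≥ V_ov = 0.94 V, the device is in saturation.
I_D = ½ k_n V_ov² = 0.5 × 0.888 × 0.94² = 0.392 mA.

Saturation; I_D = 0.392 mA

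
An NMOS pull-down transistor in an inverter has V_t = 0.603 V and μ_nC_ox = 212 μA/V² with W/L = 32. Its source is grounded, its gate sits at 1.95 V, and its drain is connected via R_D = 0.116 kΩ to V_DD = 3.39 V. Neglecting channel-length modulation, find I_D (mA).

V_GS = V_G = 1.95 V, so V_ov = 1.95 − 0.603 = 1.35 V.
k_n = μ_nC_ox · (W/L) = 6.784 mA/V².
Assume saturation: I_D = ½ k_n V_ov² = 0.5 × 6.784 × 1.35² = 6.15 mA, giving V_DS = V_DD − I_D R_D = 3.39 − 6.15 × 0.116 = 2.68 V.
V_DS = 2.68 V ≥ V_ov = 1.35 V, confirming saturation.

I_D = 6.15 mA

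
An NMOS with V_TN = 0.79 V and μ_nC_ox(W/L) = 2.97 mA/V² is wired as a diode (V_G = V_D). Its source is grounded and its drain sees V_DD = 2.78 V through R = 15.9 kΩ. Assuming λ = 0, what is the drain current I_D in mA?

I_D = 0.108 mA

With gate tied to drain, V_GS = V_DS ≥ V_GS − V_TN, so the device is in saturation.
KCL at the drain: ½ k_n (V_GS − V_TN)² = (V_DD − V_GS)/R.
Let x = V_GS − 0.79. Then 23.6 x² + x − 1.99 = 0, giving x = 0.27 V (positive root), so V_GS = 1.06 V.
I_D = (V_DD − V_GS)/R = (2.78 − 1.06) / 15.9 = 0.108 mA.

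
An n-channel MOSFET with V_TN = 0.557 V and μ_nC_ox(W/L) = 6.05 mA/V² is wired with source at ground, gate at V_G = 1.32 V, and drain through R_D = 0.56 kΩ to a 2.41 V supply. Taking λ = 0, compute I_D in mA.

I_D = 1.76 mA

V_GS = V_G = 1.32 V, so V_ov = 1.32 − 0.557 = 0.763 V.
Assume saturation: I_D = ½ k_n V_ov² = 0.5 × 6.05 × 0.763² = 1.76 mA, giving V_DS = V_DD − I_D R_D = 2.41 − 1.76 × 0.56 = 1.42 V.
V_DS = 1.42 V ≥ V_ov = 0.763 V, confirming saturation.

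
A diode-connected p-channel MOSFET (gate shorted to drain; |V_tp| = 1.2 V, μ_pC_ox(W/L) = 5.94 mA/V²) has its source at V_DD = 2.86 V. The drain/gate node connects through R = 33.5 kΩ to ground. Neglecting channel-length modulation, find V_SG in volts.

With gate tied to drain, V_SG = V_SD ≥ V_SG − |V_tp|, so the device is in saturation.
KCL at the drain: ½ k_p (V_SG − |V_tp|)² = (V_DD − V_SG)/R.
Let x = V_SG − 1.2. Then 99.5 x² + x − 1.66 = 0, giving x = 0.124 V (positive root), so V_SG = 1.32 V.
I_D = (V_DD − V_SG)/R = (2.86 − 1.32) / 33.5 = 0.0458 mA.

V_SG = 1.32 V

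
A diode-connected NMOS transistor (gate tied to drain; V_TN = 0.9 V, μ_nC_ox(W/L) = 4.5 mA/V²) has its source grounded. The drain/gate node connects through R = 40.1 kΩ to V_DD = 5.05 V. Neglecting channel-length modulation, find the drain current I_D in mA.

I_D = 0.0983 mA

With gate tied to drain, V_GS = V_DS ≥ V_GS − V_TN, so the device is in saturation.
KCL at the drain: ½ k_n (V_GS − V_TN)² = (V_DD − V_GS)/R.
Let x = V_GS − 0.9. Then 90.2 x² + x − 4.15 = 0, giving x = 0.209 V (positive root), so V_GS = 1.11 V.
I_D = (V_DD − V_GS)/R = (5.05 − 1.11) / 40.1 = 0.0983 mA.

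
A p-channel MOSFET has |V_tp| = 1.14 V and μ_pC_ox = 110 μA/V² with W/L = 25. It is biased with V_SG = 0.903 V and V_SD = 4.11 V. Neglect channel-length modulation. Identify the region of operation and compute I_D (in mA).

Cutoff; I_D = 0 mA

V_SG = 0.903 V < |V_tp| = 1.14 V, so the transistor is in cutoff.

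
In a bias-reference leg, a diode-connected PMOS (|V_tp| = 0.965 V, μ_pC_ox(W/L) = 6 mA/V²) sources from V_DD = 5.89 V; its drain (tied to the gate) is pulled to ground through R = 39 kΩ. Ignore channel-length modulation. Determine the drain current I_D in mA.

With gate tied to drain, V_SG = V_SD ≥ V_SG − |V_tp|, so the device is in saturation.
KCL at the drain: ½ k_p (V_SG − |V_tp|)² = (V_DD − V_SG)/R.
Let x = V_SG − 0.965. Then 117 x² + x − 4.925 = 0, giving x = 0.201 V (positive root), so V_SG = 1.17 V.
I_D = (V_DD − V_SG)/R = (5.89 − 1.17) / 39 = 0.121 mA.

I_D = 0.121 mA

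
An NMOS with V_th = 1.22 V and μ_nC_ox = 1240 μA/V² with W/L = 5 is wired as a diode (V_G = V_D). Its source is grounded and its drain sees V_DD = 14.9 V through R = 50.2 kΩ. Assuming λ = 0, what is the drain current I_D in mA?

I_D = 0.267 mA

With gate tied to drain, V_GS = V_DS ≥ V_GS − V_th, so the device is in saturation.
k_n = μ_nC_ox · (W/L) = 6.2 mA/V².
KCL at the drain: ½ k_n (V_GS − V_th)² = (V_DD − V_GS)/R.
Let x = V_GS − 1.22. Then 156 x² + x − 13.68 = 0, giving x = 0.293 V (positive root), so V_GS = 1.51 V.
I_D = (V_DD − V_GS)/R = (14.9 − 1.51) / 50.2 = 0.267 mA.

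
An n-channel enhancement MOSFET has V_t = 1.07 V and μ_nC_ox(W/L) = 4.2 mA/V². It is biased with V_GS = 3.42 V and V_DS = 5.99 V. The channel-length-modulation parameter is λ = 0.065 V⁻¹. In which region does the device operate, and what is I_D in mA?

Saturation; I_D = 16.1 mA

V_ov = V_GS − V_t = 3.42 − 1.07 = 2.35 V.
Since V_DS = 5.99 V ≥ V_ov = 2.35 V, the device is in saturation.
I_D = ½ k_n V_ov² (1 + λ V_DS) = 0.5 × 4.2 × 2.35² × (1 + 0.065 × 5.99) = 16.1 mA.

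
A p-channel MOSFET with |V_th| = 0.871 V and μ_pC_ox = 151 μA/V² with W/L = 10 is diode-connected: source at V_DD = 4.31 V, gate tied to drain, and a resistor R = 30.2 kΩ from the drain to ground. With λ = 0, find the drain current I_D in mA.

With gate tied to drain, V_SG = V_SD ≥ V_SG − |V_th|, so the device is in saturation.
k_p = μ_pC_ox · (W/L) = 1.51 mA/V².
KCL at the drain: ½ k_p (V_SG − |V_th|)² = (V_DD − V_SG)/R.
Let x = V_SG − 0.871. Then 22.8 x² + x − 3.439 = 0, giving x = 0.367 V (positive root), so V_SG = 1.24 V.
I_D = (V_DD − V_SG)/R = (4.31 − 1.24) / 30.2 = 0.102 mA.

I_D = 0.102 mA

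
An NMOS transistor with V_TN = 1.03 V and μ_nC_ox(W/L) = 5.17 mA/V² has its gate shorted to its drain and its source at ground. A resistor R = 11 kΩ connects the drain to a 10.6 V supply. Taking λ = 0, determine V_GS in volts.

With gate tied to drain, V_GS = V_DS ≥ V_GS − V_TN, so the device is in saturation.
KCL at the drain: ½ k_n (V_GS − V_TN)² = (V_DD − V_GS)/R.
Let x = V_GS − 1.03. Then 28.4 x² + x − 9.57 = 0, giving x = 0.563 V (positive root), so V_GS = 1.59 V.
I_D = (V_DD − V_GS)/R = (10.6 − 1.59) / 11 = 0.819 mA.

V_GS = 1.59 V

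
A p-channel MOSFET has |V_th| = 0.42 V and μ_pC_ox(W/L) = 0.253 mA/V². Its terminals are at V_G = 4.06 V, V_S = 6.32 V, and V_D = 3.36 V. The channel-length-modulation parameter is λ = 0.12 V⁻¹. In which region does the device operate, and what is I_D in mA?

V_SG = V_S − V_G = 6.32 − 4.06 = 2.26 V; V_SD = V_S − V_D = 6.32 − 3.36 = 2.96 V.
V_ov = V_SG − |V_th| = 2.26 − 0.42 = 1.84 V.
Since V_SD = 2.96 V ≥ V_ov = 1.84 V, the device is in saturation.
I_D = ½ k_p V_ov² (1 + λ V_SD) = 0.5 × 0.253 × 1.84² × (1 + 0.12 × 2.96) = 0.58 mA.

Saturation; I_D = 0.580 mA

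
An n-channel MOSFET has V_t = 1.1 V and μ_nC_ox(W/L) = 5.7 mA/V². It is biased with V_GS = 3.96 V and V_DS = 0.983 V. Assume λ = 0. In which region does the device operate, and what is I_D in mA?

Triode; I_D = 13.3 mA

V_ov = V_GS − V_t = 3.96 − 1.1 = 2.86 V.
Since V_DS = 0.983 V < V_ov = 2.86 V, the device is in the triode region.
I_D = k_n [V_ov · V_DS − ½ V_DS²] = 5.7 × [2.86 × 0.983 − 0.5 × 0.983²] = 13.3 mA.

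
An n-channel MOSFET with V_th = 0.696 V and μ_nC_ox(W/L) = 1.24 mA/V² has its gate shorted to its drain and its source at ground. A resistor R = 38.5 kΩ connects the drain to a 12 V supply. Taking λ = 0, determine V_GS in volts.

V_GS = 1.36 V

With gate tied to drain, V_GS = V_DS ≥ V_GS − V_th, so the device is in saturation.
KCL at the drain: ½ k_n (V_GS − V_th)² = (V_DD − V_GS)/R.
Let x = V_GS − 0.696. Then 23.9 x² + x − 11.3 = 0, giving x = 0.668 V (positive root), so V_GS = 1.36 V.
I_D = (V_DD − V_GS)/R = (12 − 1.36) / 38.5 = 0.276 mA.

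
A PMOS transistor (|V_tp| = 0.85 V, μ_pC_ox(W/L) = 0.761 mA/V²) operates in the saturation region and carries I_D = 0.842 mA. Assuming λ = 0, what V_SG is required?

In saturation I_D = ½ k_p (V_SG − |V_tp|)², so V_SG − |V_tp| = √(2 I_D / k_p) = √(2 × 0.842 / 0.761) = 1.49 V.
V_SG = 0.85 + 1.49 = 2.34 V.

V_SG = 2.34 V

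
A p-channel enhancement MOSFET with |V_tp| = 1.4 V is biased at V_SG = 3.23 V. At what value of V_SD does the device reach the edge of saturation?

V_SD,sat = 1.83 V

The boundary between triode and saturation is V_SD = V_SG − |V_tp| = V_ov.
V_ov = 3.23 − 1.4 = 1.83 V.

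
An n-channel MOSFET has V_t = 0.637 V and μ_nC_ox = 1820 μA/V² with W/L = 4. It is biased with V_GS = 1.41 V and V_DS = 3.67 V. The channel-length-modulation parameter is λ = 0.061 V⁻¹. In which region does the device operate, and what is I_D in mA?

Saturation; I_D = 2.66 mA

k_n = μ_nC_ox · (W/L) = 7.28 mA/V².
V_ov = V_GS − V_t = 1.41 − 0.637 = 0.773 V.
Since V_DS = 3.67 V ≥ V_ov = 0.773 V, the device is in saturation.
I_D = ½ k_n V_ov² (1 + λ V_DS) = 0.5 × 7.28 × 0.773² × (1 + 0.061 × 3.67) = 2.66 mA.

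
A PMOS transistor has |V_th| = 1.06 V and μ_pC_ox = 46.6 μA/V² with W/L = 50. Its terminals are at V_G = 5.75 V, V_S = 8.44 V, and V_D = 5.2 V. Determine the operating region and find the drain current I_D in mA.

Saturation; I_D = 3.10 mA

V_SG = V_S − V_G = 8.44 − 5.75 = 2.69 V; V_SD = V_S − V_D = 8.44 − 5.2 = 3.24 V.
k_p = μ_pC_ox · (W/L) = 2.33 mA/V².
V_ov = V_SG − |V_th| = 2.69 − 1.06 = 1.63 V.
Since V_SD = 3.24 V ≥ V_ov = 1.63 V, the device is in saturation.
I_D = ½ k_p V_ov² = 0.5 × 2.33 × 1.63² = 3.1 mA.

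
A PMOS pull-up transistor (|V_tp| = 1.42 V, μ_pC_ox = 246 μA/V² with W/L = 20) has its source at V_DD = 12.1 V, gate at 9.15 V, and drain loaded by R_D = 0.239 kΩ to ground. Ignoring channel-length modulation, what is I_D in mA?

I_D = 5.76 mA

V_SG = V_DD − V_G = 12.1 − 9.15 = 2.95 V, so V_ov = 2.95 − 1.42 = 1.53 V.
k_p = μ_pC_ox · (W/L) = 4.92 mA/V².
Assume saturation: I_D = ½ k_p V_ov² = 0.5 × 4.92 × 1.53² = 5.76 mA, giving V_SD = V_DD − I_D R_D = 12.1 − 5.76 × 0.239 = 10.7 V.
V_SD = 10.7 V ≥ V_ov = 1.53 V, confirming saturation.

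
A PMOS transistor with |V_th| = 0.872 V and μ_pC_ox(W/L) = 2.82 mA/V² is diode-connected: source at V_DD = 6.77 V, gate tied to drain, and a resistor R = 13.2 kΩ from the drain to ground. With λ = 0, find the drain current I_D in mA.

With gate tied to drain, V_SG = V_SD ≥ V_SG − |V_th|, so the device is in saturation.
KCL at the drain: ½ k_p (V_SG − |V_th|)² = (V_DD − V_SG)/R.
Let x = V_SG − 0.872. Then 18.6 x² + x − 5.898 = 0, giving x = 0.537 V (positive root), so V_SG = 1.41 V.
I_D = (V_DD − V_SG)/R = (6.77 − 1.41) / 13.2 = 0.406 mA.

I_D = 0.406 mA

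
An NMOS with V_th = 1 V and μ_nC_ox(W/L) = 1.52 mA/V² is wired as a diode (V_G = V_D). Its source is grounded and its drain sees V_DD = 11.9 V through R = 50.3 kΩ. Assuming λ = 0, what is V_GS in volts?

V_GS = 1.52 V

With gate tied to drain, V_GS = V_DS ≥ V_GS − V_th, so the device is in saturation.
KCL at the drain: ½ k_n (V_GS − V_th)² = (V_DD − V_GS)/R.
Let x = V_GS − 1. Then 38.2 x² + x − 10.9 = 0, giving x = 0.521 V (positive root), so V_GS = 1.52 V.
I_D = (V_DD − V_GS)/R = (11.9 − 1.52) / 50.3 = 0.206 mA.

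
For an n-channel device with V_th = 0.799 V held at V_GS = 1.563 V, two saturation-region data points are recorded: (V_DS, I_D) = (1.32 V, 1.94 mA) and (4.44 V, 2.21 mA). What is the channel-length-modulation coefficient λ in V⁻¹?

With V_GS fixed, I_D ∝ (1 + λ V_DS) in saturation, so I_D2/I_D1 = (1 + λ V_DS2)/(1 + λ V_DS1).
2.21/1.94 = 1.139 = (1 + 4.44 λ)/(1 + 1.32 λ).
Solving: λ (I_D1 V_DS2 − I_D2 V_DS1) = I_D2 − I_D1, so λ = (2.21 − 1.94) / (1.94 × 4.44 − 2.21 × 1.32) = 0.27 / 5.7 = 0.0474 V⁻¹.

λ = 0.0474 V⁻¹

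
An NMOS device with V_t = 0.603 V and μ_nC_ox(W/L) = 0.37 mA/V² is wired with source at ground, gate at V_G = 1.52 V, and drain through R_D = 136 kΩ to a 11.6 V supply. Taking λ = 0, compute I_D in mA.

I_D = 0.0832 mA

V_GS = V_G = 1.52 V, so V_ov = 1.52 − 0.603 = 0.917 V.
Assume saturation: I_D = ½ k_n V_ov² = 0.5 × 0.37 × 0.917² = 0.156 mA, giving V_DS = V_DD − I_D R_D = 11.6 − 0.156 × 136 = -9.56 V.
But -9.56 V < V_ov = 0.917 V, so the device is actually in triode.
In triode I_D = k_n[V_ov V_DS − ½ V_DS²] and I_D = (V_DD − V_DS)/R_D. Equating: 25.2 V_DS² − 47.14 V_DS + 11.6 = 0, giving V_DS = 0.291 V (the root below V_ov).
I_D = (11.6 − 0.291) / 136 = 0.0832 mA.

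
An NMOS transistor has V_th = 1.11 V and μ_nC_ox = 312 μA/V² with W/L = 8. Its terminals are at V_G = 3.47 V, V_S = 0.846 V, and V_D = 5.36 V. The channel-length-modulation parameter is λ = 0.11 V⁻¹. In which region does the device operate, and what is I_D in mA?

Saturation; I_D = 4.28 mA

V_GS = V_G − V_S = 3.47 − 0.846 = 2.62 V; V_DS = V_D − V_S = 5.36 − 0.846 = 4.51 V.
k_n = μ_nC_ox · (W/L) = 2.496 mA/V².
V_ov = V_GS − V_th = 2.62 − 1.11 = 1.51 V.
Since V_DS = 4.51 V ≥ V_ov = 1.51 V, the device is in saturation.
I_D = ½ k_n V_ov² (1 + λ V_DS) = 0.5 × 2.496 × 1.51² × (1 + 0.11 × 4.51) = 4.28 mA.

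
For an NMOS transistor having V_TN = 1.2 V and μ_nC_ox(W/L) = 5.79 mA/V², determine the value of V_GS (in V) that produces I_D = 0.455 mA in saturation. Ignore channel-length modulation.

V_GS = 1.60 V

In saturation I_D = ½ k_n (V_GS − V_TN)², so V_GS − V_TN = √(2 I_D / k_n) = √(2 × 0.455 / 5.79) = 0.396 V.
V_GS = 1.2 + 0.396 = 1.6 V.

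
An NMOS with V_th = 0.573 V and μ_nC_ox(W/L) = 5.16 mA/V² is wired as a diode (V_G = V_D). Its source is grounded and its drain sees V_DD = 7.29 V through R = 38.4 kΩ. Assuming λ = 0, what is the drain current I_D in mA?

With gate tied to drain, V_GS = V_DS ≥ V_GS − V_th, so the device is in saturation.
KCL at the drain: ½ k_n (V_GS − V_th)² = (V_DD − V_GS)/R.
Let x = V_GS − 0.573. Then 99.1 x² + x − 6.717 = 0, giving x = 0.255 V (positive root), so V_GS = 0.828 V.
I_D = (V_DD − V_GS)/R = (7.29 − 0.828) / 38.4 = 0.168 mA.

I_D = 0.168 mA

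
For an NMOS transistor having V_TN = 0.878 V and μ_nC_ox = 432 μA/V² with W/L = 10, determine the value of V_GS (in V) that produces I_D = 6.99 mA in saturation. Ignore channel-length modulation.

V_GS = 2.68 V

k_n = μ_nC_ox · (W/L) = 4.32 mA/V².
In saturation I_D = ½ k_n (V_GS − V_TN)², so V_GS − V_TN = √(2 I_D / k_n) = √(2 × 6.99 / 4.32) = 1.8 V.
V_GS = 0.878 + 1.8 = 2.68 V.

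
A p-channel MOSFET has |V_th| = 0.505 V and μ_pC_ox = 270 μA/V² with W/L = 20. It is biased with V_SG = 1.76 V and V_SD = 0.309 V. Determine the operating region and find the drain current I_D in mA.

k_p = μ_pC_ox · (W/L) = 5.4 mA/V².
V_ov = V_SG − |V_th| = 1.76 − 0.505 = 1.25 V.
Since V_SD = 0.309 V < V_ov = 1.25 V, the device is in the triode region.
I_D = k_p [V_ov · V_SD − ½ V_SD²] = 5.4 × [1.25 × 0.309 − 0.5 × 0.309²] = 1.84 mA.

Triode; I_D = 1.84 mA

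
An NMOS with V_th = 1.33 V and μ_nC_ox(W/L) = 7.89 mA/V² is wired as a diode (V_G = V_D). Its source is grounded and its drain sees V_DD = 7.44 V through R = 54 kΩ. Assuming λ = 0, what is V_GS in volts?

With gate tied to drain, V_GS = V_DS ≥ V_GS − V_th, so the device is in saturation.
KCL at the drain: ½ k_n (V_GS − V_th)² = (V_DD − V_GS)/R.
Let x = V_GS − 1.33. Then 213 x² + x − 6.11 = 0, giving x = 0.167 V (positive root), so V_GS = 1.5 V.
I_D = (V_DD − V_GS)/R = (7.44 − 1.5) / 54 = 0.11 mA.

V_GS = 1.50 V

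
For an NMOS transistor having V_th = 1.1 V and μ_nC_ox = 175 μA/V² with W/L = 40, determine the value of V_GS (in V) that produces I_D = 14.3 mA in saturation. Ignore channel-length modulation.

k_n = μ_nC_ox · (W/L) = 7 mA/V².
In saturation I_D = ½ k_n (V_GS − V_th)², so V_GS − V_th = √(2 I_D / k_n) = √(2 × 14.3 / 7) = 2.02 V.
V_GS = 1.1 + 2.02 = 3.12 V.

V_GS = 3.12 V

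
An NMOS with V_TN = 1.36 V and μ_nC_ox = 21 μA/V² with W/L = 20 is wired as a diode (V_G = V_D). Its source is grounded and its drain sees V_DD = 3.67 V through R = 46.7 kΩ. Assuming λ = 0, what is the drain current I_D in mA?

With gate tied to drain, V_GS = V_DS ≥ V_GS − V_TN, so the device is in saturation.
k_n = μ_nC_ox · (W/L) = 0.42 mA/V².
KCL at the drain: ½ k_n (V_GS − V_TN)² = (V_DD − V_GS)/R.
Let x = V_GS − 1.36. Then 9.81 x² + x − 2.31 = 0, giving x = 0.437 V (positive root), so V_GS = 1.8 V.
I_D = (V_DD − V_GS)/R = (3.67 − 1.8) / 46.7 = 0.0401 mA.

I_D = 0.0401 mA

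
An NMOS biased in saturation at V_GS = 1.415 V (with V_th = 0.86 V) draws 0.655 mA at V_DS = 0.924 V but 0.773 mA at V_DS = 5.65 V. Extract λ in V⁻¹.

λ = 0.0395 V⁻¹

With V_GS fixed, I_D ∝ (1 + λ V_DS) in saturation, so I_D2/I_D1 = (1 + λ V_DS2)/(1 + λ V_DS1).
0.773/0.655 = 1.18 = (1 + 5.65 λ)/(1 + 0.924 λ).
Solving: λ (I_D1 V_DS2 − I_D2 V_DS1) = I_D2 − I_D1, so λ = (0.773 − 0.655) / (0.655 × 5.65 − 0.773 × 0.924) = 0.118 / 2.99 = 0.0395 V⁻¹.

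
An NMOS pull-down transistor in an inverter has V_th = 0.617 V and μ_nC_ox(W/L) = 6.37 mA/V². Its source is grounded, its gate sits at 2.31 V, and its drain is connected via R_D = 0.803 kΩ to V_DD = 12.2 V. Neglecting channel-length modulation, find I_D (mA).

I_D = 9.13 mA

V_GS = V_G = 2.31 V, so V_ov = 2.31 − 0.617 = 1.69 V.
Assume saturation: I_D = ½ k_n V_ov² = 0.5 × 6.37 × 1.69² = 9.13 mA, giving V_DS = V_DD − I_D R_D = 12.2 − 9.13 × 0.803 = 4.87 V.
V_DS = 4.87 V ≥ V_ov = 1.69 V, confirming saturation.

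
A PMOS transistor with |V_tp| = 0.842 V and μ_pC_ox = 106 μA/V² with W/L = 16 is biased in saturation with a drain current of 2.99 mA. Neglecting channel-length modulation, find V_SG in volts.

k_p = μ_pC_ox · (W/L) = 1.696 mA/V².
In saturation I_D = ½ k_p (V_SG − |V_tp|)², so V_SG − |V_tp| = √(2 I_D / k_p) = √(2 × 2.99 / 1.696) = 1.88 V.
V_SG = 0.842 + 1.88 = 2.72 V.

V_SG = 2.72 V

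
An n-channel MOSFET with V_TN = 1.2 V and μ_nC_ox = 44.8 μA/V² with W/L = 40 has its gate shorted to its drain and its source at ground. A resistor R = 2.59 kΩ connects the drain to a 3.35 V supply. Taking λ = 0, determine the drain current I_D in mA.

I_D = 0.532 mA

With gate tied to drain, V_GS = V_DS ≥ V_GS − V_TN, so the device is in saturation.
k_n = μ_nC_ox · (W/L) = 1.792 mA/V².
KCL at the drain: ½ k_n (V_GS − V_TN)² = (V_DD − V_GS)/R.
Let x = V_GS − 1.2. Then 2.32 x² + x − 2.15 = 0, giving x = 0.771 V (positive root), so V_GS = 1.97 V.
I_D = (V_DD − V_GS)/R = (3.35 − 1.97) / 2.59 = 0.532 mA.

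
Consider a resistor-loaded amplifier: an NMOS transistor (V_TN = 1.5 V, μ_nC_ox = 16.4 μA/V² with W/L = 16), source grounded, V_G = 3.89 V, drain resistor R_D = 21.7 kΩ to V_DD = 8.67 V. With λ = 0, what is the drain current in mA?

V_GS = V_G = 3.89 V, so V_ov = 3.89 − 1.5 = 2.39 V.
k_n = μ_nC_ox · (W/L) = 0.2624 mA/V².
Assume saturation: I_D = ½ k_n V_ov² = 0.5 × 0.2624 × 2.39² = 0.749 mA, giving V_DS = V_DD − I_D R_D = 8.67 − 0.749 × 21.7 = -7.59 V.
But -7.59 V < V_ov = 2.39 V, so the device is actually in triode.
In triode I_D = k_n[V_ov V_DS − ½ V_DS²] and I_D = (V_DD − V_DS)/R_D. Equating: 2.85 V_DS² − 14.61 V_DS + 8.67 = 0, giving V_DS = 0.685 V (the root below V_ov).
I_D = (8.67 − 0.685) / 21.7 = 0.368 mA.

I_D = 0.368 mA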